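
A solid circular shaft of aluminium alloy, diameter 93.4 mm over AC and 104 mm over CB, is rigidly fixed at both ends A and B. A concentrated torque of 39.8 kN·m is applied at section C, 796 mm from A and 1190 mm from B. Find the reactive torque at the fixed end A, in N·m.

Compatibility: T_A·a/J_AC = T_B·b/J_CB with T_A + T_B = T₀.
J_AC = 7.47×10^-6 m⁴, J_CB = 1.15×10^-5 m⁴, so T_A = T₀·(J_AC/a)/((J_AC/a)+(J_CB/b)) = 19620 N·m, T_B = 20180 N·m.

19600 N·m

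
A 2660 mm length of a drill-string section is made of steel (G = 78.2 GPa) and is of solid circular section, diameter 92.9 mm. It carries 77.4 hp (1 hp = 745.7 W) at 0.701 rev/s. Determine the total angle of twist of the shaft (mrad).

ω = 2π·0.701 = 4.405 rad/s, so T = P/ω = 77.4×745.7 / 4.405 = 13100 N·m.
J = πd⁴/32 = π(0.0929)⁴/32 = 7.312×10^-6 m⁴.
θ = T·L/(G·J) = 13100 × 2.66 / (78.2×10⁹ × 7.312×10^-6) = 0.06096 rad.

61.0 mrad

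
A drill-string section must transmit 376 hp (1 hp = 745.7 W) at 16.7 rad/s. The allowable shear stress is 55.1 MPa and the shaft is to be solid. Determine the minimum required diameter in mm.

ω = 16.7 rad/s, so T = P/ω = 376×745.7 / 16.70 = 16790 N·m.
For a solid shaft τ_max = 16T/(πd³), so d = (16T/(π τ_allow))^(1/3) = (16·16790/(π·5.51×10^7))^(1/3) = 0.1158 m.

116 mm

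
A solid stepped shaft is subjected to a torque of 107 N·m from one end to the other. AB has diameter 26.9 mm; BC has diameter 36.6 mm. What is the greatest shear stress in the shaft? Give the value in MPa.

28.0 MPa

Under the same torque, τ_max = 16T/(πd³) is largest where d is smallest — segment AB (d = 26.9 mm).
τ_max = 16·107.0/(π·(0.0269)³) = 2.800×10^7 Pa.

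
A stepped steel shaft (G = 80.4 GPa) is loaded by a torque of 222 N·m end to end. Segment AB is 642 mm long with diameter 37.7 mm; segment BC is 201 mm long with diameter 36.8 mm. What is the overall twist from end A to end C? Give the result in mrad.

J_AB = π(0.0377)⁴/32 = 1.98×10^-7 m⁴; J_BC = π(0.0368)⁴/32 = 1.80×10^-7 m⁴.
θ = (T/G)·Σ L_i/J_i = (222.0/80.4×10⁹)·(0.642/1.98×10^-7 + 0.201/1.80×10^-7) = 0.01202 rad.

12.0 mrad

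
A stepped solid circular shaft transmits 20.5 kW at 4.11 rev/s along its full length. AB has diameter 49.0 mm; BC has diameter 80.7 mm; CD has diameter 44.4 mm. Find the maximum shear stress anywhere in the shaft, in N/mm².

ω = 2π·4.11 = 25.82 rad/s, so T = P/ω = 20.5×10³ / 25.82 = 793.8 N·m.
Under the same torque, τ_max = 16T/(πd³) is largest where d is smallest — segment CD (d = 44.4 mm).
τ_max = 16·793.8/(π·(0.0444)³) = 4.619×10^7 Pa.

46.2 N/mm²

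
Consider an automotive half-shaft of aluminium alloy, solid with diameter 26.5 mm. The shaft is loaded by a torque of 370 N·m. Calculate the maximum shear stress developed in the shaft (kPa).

101000 kPa

J = πd⁴/32 = π(0.0265)⁴/32 = 4.842×10^-8 m⁴.
τ_max = T·r/J = 370.0 × 0.0132 / 4.842×10^-8 = 1.013×10^8 Pa.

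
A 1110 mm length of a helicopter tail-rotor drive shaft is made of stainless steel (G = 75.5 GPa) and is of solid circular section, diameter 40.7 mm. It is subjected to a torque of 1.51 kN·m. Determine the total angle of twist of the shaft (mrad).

82.4 mrad

J = πd⁴/32 = π(0.0407)⁴/32 = 2.694×10^-7 m⁴.
θ = T·L/(G·J) = 1510 × 1.11 / (75.5×10⁹ × 2.694×10^-7) = 0.08241 rad.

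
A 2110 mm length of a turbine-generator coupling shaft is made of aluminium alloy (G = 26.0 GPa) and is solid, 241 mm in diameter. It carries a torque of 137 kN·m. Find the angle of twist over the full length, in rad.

0.0336 rad

J = πd⁴/32 = π(0.241)⁴/32 = 3.312×10^-4 m⁴.
θ = T·L/(G·J) = 137000 × 2.11 / (26.0×10⁹ × 3.312×10^-4) = 0.03357 rad.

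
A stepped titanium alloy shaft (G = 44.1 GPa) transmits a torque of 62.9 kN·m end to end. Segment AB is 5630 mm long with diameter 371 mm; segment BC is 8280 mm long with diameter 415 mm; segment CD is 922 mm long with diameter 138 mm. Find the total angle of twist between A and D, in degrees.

2.60°

J_AB = π(0.371)⁴/32 = 1.86×10^-3 m⁴; J_BC = π(0.415)⁴/32 = 2.91×10^-3 m⁴; J_CD = π(0.138)⁴/32 = 3.56×10^-5 m⁴.
θ = (T/G)·Σ L_i/J_i = (62900/44.1×10⁹)·(5.63/1.86×10^-3 + 8.28/2.91×10^-3 + 0.922/3.56×10^-5) = 0.04531 rad.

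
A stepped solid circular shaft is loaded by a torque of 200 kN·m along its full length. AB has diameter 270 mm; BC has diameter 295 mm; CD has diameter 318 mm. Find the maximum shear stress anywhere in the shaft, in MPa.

Under the same torque, τ_max = 16T/(πd³) is largest where d is smallest — segment AB (d = 270 mm).
τ_max = 16·200000/(π·(0.270)³) = 5.175×10^7 Pa.

51.7 MPa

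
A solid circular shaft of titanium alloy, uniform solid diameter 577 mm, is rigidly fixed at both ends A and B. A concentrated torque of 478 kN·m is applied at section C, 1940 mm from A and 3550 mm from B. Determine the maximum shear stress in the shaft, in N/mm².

8.19 N/mm²

With uniform GJ and both ends fixed, compatibility θ_AC = θ_CB gives T_A·a = T_B·b, together with T_A + T_B = T₀.
T_A = T₀·b/(a+b) = 478000·3550/5490 = 309100 N·m; T_B = 168900 N·m.
τ in each portion: τ_AC = 8.19×10^6 Pa, τ_CB = 4.48×10^6 Pa; maximum is in AC.
τ_max = T_AC·r/J = 309100·0.288/0.0109 = 8.195×10^6 Pa.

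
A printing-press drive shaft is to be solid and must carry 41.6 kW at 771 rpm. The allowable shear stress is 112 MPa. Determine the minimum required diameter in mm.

ω = 2π·771/60 = 80.74 rad/s, so T = P/ω = 41.6×10³ / 80.74 = 515.2 N·m.
For a solid shaft τ_max = 16T/(πd³), so d = (16T/(π τ_allow))^(1/3) = (16·515.2/(π·1.12×10^8))^(1/3) = 0.02861 m.

28.6 mm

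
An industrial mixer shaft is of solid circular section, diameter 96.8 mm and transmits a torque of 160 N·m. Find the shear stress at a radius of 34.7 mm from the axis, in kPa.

644 kPa

J = πd⁴/32 = π(0.0968)⁴/32 = 8.620×10^-6 m⁴.
Shear stress varies linearly with radius: τ = T·r/J = 160.0 × 0.0347 / 8.620×10^-6 = 6.441×10^5 Pa.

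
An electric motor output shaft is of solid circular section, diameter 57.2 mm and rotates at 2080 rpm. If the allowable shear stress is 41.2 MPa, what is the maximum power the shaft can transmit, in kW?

J = πd⁴/32 = π(0.0572)⁴/32 = 1.051×10^-6 m⁴.
T_max = τ_allow·J/r = 4.12×10^7 × 1.051×10^-6 / 0.0286 = 1514 N·m.
ω = 2π·2080/60 = 217.8 rad/s, so P_max = T_max·ω = 3.298×10^5 W.

330 kW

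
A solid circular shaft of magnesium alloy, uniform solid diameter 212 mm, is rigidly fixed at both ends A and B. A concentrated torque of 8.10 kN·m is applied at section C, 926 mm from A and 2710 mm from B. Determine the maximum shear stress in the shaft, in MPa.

With uniform GJ and both ends fixed, compatibility θ_AC = θ_CB gives T_A·a = T_B·b, together with T_A + T_B = T₀.
T_A = T₀·b/(a+b) = 8100·2710/3636 = 6037 N·m; T_B = 2063 N·m.
τ in each portion: τ_AC = 3.23×10^6 Pa, τ_CB = 1.10×10^6 Pa; maximum is in AC.
τ_max = T_AC·r/J = 6037·0.106/1.98×10^-4 = 3.227×10^6 Pa.

3.23 MPa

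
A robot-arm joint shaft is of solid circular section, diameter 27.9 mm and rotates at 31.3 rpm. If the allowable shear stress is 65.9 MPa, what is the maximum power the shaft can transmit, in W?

J = πd⁴/32 = π(0.0279)⁴/32 = 5.949×10^-8 m⁴.
T_max = τ_allow·J/r = 6.59×10^7 × 5.949×10^-8 / 0.0139 = 281.0 N·m.
ω = 2π·31.3/60 = 3.278 rad/s, so P_max = T_max·ω = 921.1 W.

921 W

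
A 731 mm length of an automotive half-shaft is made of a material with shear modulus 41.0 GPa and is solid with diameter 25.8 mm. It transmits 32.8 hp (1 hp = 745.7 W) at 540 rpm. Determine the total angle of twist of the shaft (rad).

ω = 2π·540/60 = 56.55 rad/s, so T = P/ω = 32.8×745.7 / 56.55 = 432.5 N·m.
J = πd⁴/32 = π(0.0258)⁴/32 = 4.350×10^-8 m⁴.
θ = T·L/(G·J) = 432.5 × 0.731 / (41.0×10⁹ × 4.350×10^-8) = 0.1773 rad.

0.177 rad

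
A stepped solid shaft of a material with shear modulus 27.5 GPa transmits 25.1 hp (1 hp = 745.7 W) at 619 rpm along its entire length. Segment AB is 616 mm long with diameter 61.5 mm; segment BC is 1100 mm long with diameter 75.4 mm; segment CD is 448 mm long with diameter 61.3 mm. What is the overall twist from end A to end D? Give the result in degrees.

ω = 2π·619/60 = 64.82 rad/s, so T = P/ω = 25.1×745.7 / 64.82 = 288.7 N·m.
J_AB = π(0.0615)⁴/32 = 1.40×10^-6 m⁴; J_BC = π(0.0754)⁴/32 = 3.17×10^-6 m⁴; J_CD = π(0.0613)⁴/32 = 1.39×10^-6 m⁴.
θ = (T/G)·Σ L_i/J_i = (288.7/27.5×10⁹)·(0.616/1.40×10^-6 + 1.10/3.17×10^-6 + 0.448/1.39×10^-6) = 0.01164 rad.

0.667°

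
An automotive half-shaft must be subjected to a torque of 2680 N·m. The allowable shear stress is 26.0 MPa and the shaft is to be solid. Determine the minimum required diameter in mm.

80.7 mm

For a solid shaft τ_max = 16T/(πd³), so d = (16T/(π τ_allow))^(1/3) = (16·2680/(π·2.60×10^7))^(1/3) = 0.08067 m.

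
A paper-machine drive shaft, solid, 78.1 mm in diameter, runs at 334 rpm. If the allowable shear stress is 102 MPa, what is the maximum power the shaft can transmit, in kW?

J = πd⁴/32 = π(0.0781)⁴/32 = 3.653×10^-6 m⁴.
T_max = τ_allow·J/r = 1.02×10^8 × 3.653×10^-6 / 0.0390 = 9541 N·m.
ω = 2π·334/60 = 34.98 rad/s, so P_max = T_max·ω = 3.337×10^5 W.

334 kW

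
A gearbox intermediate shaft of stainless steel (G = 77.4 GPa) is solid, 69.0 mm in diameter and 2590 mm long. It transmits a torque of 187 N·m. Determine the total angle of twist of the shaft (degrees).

J = πd⁴/32 = π(0.0690)⁴/32 = 2.225×10^-6 m⁴.
θ = T·L/(G·J) = 187.0 × 2.59 / (77.4×10⁹ × 2.225×10^-6) = 2.812×10^-3 rad.

0.161°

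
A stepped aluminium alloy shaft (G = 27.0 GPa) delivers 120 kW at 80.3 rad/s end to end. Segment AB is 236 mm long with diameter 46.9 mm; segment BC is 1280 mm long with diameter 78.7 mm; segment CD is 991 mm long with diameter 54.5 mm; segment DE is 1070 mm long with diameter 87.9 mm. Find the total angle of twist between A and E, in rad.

0.120 rad

ω = 80.3 rad/s, so T = P/ω = 120×10³ / 80.30 = 1494 N·m.
J_AB = π(0.0469)⁴/32 = 4.75×10^-7 m⁴; J_BC = π(0.0787)⁴/32 = 3.77×10^-6 m⁴; J_CD = π(0.0545)⁴/32 = 8.66×10^-7 m⁴; J_DE = π(0.0879)⁴/32 = 5.86×10^-6 m⁴.
θ = (T/G)·Σ L_i/J_i = (1494/27.0×10⁹)·(0.236/4.75×10^-7 + 1.28/3.77×10^-6 + 0.991/8.66×10^-7 + 1.07/5.86×10^-6) = 0.1197 rad.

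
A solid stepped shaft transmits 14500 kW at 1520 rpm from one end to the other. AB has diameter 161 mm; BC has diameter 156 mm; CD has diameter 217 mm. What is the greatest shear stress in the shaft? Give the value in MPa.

122 MPa

ω = 2π·1520/60 = 159.2 rad/s, so T = P/ω = 14500×10³ / 159.2 = 91100 N·m.
Under the same torque, τ_max = 16T/(πd³) is largest where d is smallest — segment BC (d = 156 mm).
τ_max = 16·91100/(π·(0.156)³) = 1.222×10^8 Pa.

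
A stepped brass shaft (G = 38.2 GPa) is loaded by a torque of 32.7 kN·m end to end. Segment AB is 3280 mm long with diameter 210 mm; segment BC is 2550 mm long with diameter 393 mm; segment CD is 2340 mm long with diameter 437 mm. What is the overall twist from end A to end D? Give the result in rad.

0.0162 rad

J_AB = π(0.210)⁴/32 = 1.91×10^-4 m⁴; J_BC = π(0.393)⁴/32 = 2.34×10^-3 m⁴; J_CD = π(0.437)⁴/32 = 3.58×10^-3 m⁴.
θ = (T/G)·Σ L_i/J_i = (32700/38.2×10⁹)·(3.28/1.91×10^-4 + 2.55/2.34×10^-3 + 2.34/3.58×10^-3) = 0.01620 rad.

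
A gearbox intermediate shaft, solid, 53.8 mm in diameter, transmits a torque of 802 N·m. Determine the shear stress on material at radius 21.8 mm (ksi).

J = πd⁴/32 = π(0.0538)⁴/32 = 8.225×10^-7 m⁴.
Shear stress varies linearly with radius: τ = T·r/J = 802.0 × 0.0218 / 8.225×10^-7 = 2.126×10^7 Pa.

3.08 ksi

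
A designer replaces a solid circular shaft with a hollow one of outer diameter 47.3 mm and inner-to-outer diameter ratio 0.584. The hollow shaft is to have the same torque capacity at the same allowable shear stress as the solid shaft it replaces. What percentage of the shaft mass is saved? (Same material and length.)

Equal τ_max and T ⇒ the solid shaft needs d_s³ = d_o³(1−k⁴), so d_s = 47.3·(1−0.584⁴)^(1/3) = 45.39 mm.
Area ratio A_h/A_s = d_o²(1−k²)/d_s² = (1−k²)/(1−k⁴)^(2/3) = 0.7156.
Mass saving = 1 − 0.7156 = 28.4 %.

28.4 %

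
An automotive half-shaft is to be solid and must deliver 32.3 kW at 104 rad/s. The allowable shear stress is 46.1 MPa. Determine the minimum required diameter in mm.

ω = 104 rad/s, so T = P/ω = 32.3×10³ / 104.0 = 310.6 N·m.
For a solid shaft τ_max = 16T/(πd³), so d = (16T/(π τ_allow))^(1/3) = (16·310.6/(π·4.61×10^7))^(1/3) = 0.03249 m.

32.5 mm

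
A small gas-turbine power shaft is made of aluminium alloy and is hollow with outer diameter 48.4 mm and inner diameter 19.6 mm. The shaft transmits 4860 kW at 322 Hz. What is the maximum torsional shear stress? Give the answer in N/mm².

ω = 2π·322 = 2023 rad/s, so T = P/ω = 4860×10³ / 2023 = 2402 N·m.
J = π(d_o⁴ − d_i⁴)/32 = π(0.0484⁴ − 0.0196⁴)/32 = 5.243×10^-7 m⁴.
τ_max = T·r/J = 2402 × 0.0242 / 5.243×10^-7 = 1.109×10^8 Pa.

111 N/mm²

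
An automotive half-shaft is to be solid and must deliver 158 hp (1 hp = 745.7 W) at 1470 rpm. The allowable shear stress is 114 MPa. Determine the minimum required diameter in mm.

32.5 mm

ω = 2π·1470/60 = 153.9 rad/s, so T = P/ω = 158×745.7 / 153.9 = 765.4 N·m.
For a solid shaft τ_max = 16T/(πd³), so d = (16T/(π τ_allow))^(1/3) = (16·765.4/(π·1.14×10^8))^(1/3) = 0.03246 m.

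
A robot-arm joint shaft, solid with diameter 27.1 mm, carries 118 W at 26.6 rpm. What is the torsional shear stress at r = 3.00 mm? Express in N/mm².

ω = 2π·26.6/60 = 2.786 rad/s, so T = P/ω = 118 / 2.786 = 42.36 N·m.
J = πd⁴/32 = π(0.0271)⁴/32 = 5.295×10^-8 m⁴.
Shear stress varies linearly with radius: τ = T·r/J = 42.36 × 0.00300 / 5.295×10^-8 = 2.400×10^6 Pa.

2.40 N/mm²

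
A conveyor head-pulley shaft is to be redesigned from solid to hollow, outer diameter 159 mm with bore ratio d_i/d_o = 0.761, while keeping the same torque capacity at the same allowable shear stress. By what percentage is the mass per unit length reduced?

44.7 %

Equal τ_max and T ⇒ the solid shaft needs d_s³ = d_o³(1−k⁴), so d_s = 159·(1−0.761⁴)^(1/3) = 138.8 mm.
Area ratio A_h/A_s = d_o²(1−k²)/d_s² = (1−k²)/(1−k⁴)^(2/3) = 0.5526.
Mass saving = 1 − 0.5526 = 44.7 %.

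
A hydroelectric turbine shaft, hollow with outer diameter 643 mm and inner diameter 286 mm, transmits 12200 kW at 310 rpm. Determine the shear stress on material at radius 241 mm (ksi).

0.815 ksi

ω = 2π·310/60 = 32.46 rad/s, so T = P/ω = 12200×10³ / 32.46 = 375800 N·m.
J = π(d_o⁴ − d_i⁴)/32 = π(0.643⁴ − 0.286⁴)/32 = 0.01613 m⁴.
Shear stress varies linearly with radius: τ = T·r/J = 375800 × 0.241 / 0.01613 = 5.617×10^6 Pa.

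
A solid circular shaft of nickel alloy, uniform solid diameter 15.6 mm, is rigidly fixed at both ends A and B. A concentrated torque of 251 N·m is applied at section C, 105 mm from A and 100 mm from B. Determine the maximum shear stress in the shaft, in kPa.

With uniform GJ and both ends fixed, compatibility θ_AC = θ_CB gives T_A·a = T_B·b, together with T_A + T_B = T₀.
T_A = T₀·b/(a+b) = 251.0·100/205.0 = 122.4 N·m; T_B = 128.6 N·m.
τ in each portion: τ_AC = 1.64×10^8 Pa, τ_CB = 1.72×10^8 Pa; maximum is in CB.
τ_max = T_CB·r/J = 128.6·0.00780/5.81×10^-9 = 1.725×10^8 Pa.

172000 kPa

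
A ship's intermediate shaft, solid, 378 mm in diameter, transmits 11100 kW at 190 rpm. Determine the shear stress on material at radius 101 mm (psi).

4080 psi

ω = 2π·190/60 = 19.90 rad/s, so T = P/ω = 11100×10³ / 19.90 = 557900 N·m.
J = πd⁴/32 = π(0.378)⁴/32 = 2.004×10^-3 m⁴.
Shear stress varies linearly with radius: τ = T·r/J = 557900 × 0.101 / 2.004×10^-3 = 2.811×10^7 Pa.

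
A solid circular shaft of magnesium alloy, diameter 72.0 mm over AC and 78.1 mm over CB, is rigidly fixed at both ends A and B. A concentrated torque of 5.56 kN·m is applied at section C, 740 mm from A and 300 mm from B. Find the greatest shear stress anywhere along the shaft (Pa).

4.60e7 Pa

Compatibility: T_A·a/J_AC = T_B·b/J_CB with T_A + T_B = T₀.
J_AC = 2.64×10^-6 m⁴, J_CB = 3.65×10^-6 m⁴, so T_A = T₀·(J_AC/a)/((J_AC/a)+(J_CB/b)) = 1259 N·m, T_B = 4301 N·m.
τ in each portion: τ_AC = 1.72×10^7 Pa, τ_CB = 4.60×10^7 Pa; maximum is in CB.
τ_max = T_CB·r/J = 4301·0.0390/3.65×10^-6 = 4.598×10^7 Pa.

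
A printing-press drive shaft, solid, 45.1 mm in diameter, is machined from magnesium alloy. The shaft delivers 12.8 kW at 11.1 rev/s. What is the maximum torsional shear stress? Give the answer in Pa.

1.02e7 Pa

ω = 2π·11.1 = 69.74 rad/s, so T = P/ω = 12.8×10³ / 69.74 = 183.5 N·m.
J = πd⁴/32 = π(0.0451)⁴/32 = 4.062×10^-7 m⁴.
τ_max = T·r/J = 183.5 × 0.0226 / 4.062×10^-7 = 1.019×10^7 Pa.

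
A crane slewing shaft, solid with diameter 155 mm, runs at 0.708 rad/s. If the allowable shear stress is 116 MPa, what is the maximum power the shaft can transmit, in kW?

60.1 kW

J = πd⁴/32 = π(0.155)⁴/32 = 5.667×10^-5 m⁴.
T_max = τ_allow·J/r = 1.16×10^8 × 5.667×10^-5 / 0.0775 = 84820 N·m.
ω = 0.708 rad/s, so P_max = T_max·ω = 6.005×10^4 W.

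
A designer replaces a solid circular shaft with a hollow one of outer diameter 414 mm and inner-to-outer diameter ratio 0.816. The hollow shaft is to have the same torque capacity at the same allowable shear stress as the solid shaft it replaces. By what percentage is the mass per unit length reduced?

50.6 %

Equal τ_max and T ⇒ the solid shaft needs d_s³ = d_o³(1−k⁴), so d_s = 414·(1−0.816⁴)^(1/3) = 340.6 mm.
Area ratio A_h/A_s = d_o²(1−k²)/d_s² = (1−k²)/(1−k⁴)^(2/3) = 0.4938.
Mass saving = 1 − 0.4938 = 50.6 %.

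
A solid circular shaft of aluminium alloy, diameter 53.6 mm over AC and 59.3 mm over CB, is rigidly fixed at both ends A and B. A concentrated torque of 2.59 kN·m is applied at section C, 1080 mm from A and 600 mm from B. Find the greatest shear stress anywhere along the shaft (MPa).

46.1 MPa

Compatibility: T_A·a/J_AC = T_B·b/J_CB with T_A + T_B = T₀.
J_AC = 8.10×10^-7 m⁴, J_CB = 1.21×10^-6 m⁴, so T_A = T₀·(J_AC/a)/((J_AC/a)+(J_CB/b)) = 700.6 N·m, T_B = 1889 N·m.
τ in each portion: τ_AC = 2.32×10^7 Pa, τ_CB = 4.61×10^7 Pa; maximum is in CB.
τ_max = T_CB·r/J = 1889·0.0296/1.21×10^-6 = 4.614×10^7 Pa.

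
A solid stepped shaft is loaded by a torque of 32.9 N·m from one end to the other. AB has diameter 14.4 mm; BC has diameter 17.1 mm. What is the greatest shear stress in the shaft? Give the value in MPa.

Under the same torque, τ_max = 16T/(πd³) is largest where d is smallest — segment AB (d = 14.4 mm).
τ_max = 16·32.90/(π·(0.0144)³) = 5.611×10^7 Pa.

56.1 MPa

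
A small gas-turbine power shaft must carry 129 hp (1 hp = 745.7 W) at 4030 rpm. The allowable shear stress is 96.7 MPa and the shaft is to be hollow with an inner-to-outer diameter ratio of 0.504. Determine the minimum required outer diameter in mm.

23.4 mm

ω = 2π·4030/60 = 422.0 rad/s, so T = P/ω = 129×745.7 / 422.0 = 227.9 N·m.
For a hollow shaft with d_i/d_o = 0.504: τ_max = 16T/(π d_o³ (1−k⁴)), so d_o = [16T/(π τ_allow (1−k⁴))]^(1/3) = [16·227.9/(π·9.67×10^7·0.9355)]^(1/3) = 0.02341 m.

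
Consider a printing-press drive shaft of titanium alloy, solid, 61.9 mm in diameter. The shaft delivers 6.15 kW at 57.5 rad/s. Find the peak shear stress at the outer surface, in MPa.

2.30 MPa

ω = 57.5 rad/s, so T = P/ω = 6.15×10³ / 57.50 = 107.0 N·m.
J = πd⁴/32 = π(0.0619)⁴/32 = 1.441×10^-6 m⁴.
τ_max = T·r/J = 107.0 × 0.0309 / 1.441×10^-6 = 2.297×10^6 Pa.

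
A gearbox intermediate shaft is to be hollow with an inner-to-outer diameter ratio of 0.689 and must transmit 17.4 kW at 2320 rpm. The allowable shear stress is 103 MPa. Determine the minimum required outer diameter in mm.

16.6 mm

ω = 2π·2320/60 = 242.9 rad/s, so T = P/ω = 17.4×10³ / 242.9 = 71.62 N·m.
For a hollow shaft with d_i/d_o = 0.689: τ_max = 16T/(π d_o³ (1−k⁴)), so d_o = [16T/(π τ_allow (1−k⁴))]^(1/3) = [16·71.62/(π·1.03×10^8·0.7746)]^(1/3) = 0.01660 m.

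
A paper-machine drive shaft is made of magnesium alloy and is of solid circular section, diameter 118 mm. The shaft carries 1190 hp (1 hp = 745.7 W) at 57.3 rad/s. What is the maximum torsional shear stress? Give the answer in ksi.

ω = 57.3 rad/s, so T = P/ω = 1190×745.7 / 57.30 = 15490 N·m.
J = πd⁴/32 = π(0.118)⁴/32 = 1.903×10^-5 m⁴.
τ_max = T·r/J = 15490 × 0.0590 / 1.903×10^-5 = 4.800×10^7 Pa.

6.96 ksi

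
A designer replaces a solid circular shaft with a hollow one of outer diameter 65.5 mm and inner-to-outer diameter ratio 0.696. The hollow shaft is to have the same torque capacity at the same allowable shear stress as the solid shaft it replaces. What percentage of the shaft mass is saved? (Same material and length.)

38.4 %

Equal τ_max and T ⇒ the solid shaft needs d_s³ = d_o³(1−k⁴), so d_s = 65.5·(1−0.696⁴)^(1/3) = 59.91 mm.
Area ratio A_h/A_s = d_o²(1−k²)/d_s² = (1−k²)/(1−k⁴)^(2/3) = 0.6162.
Mass saving = 1 − 0.6162 = 38.4 %.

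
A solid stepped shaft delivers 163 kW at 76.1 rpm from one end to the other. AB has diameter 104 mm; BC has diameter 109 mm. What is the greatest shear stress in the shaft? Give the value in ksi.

13.4 ksi

ω = 2π·76.1/60 = 7.969 rad/s, so T = P/ω = 163×10³ / 7.969 = 20450 N·m.
Under the same torque, τ_max = 16T/(πd³) is largest where d is smallest — segment AB (d = 104 mm).
τ_max = 16·20450/(π·(0.104)³) = 9.261×10^7 Pa.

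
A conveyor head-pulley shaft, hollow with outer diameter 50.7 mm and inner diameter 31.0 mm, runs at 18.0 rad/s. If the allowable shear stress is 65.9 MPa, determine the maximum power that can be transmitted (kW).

26.1 kW

J = π(d_o⁴ − d_i⁴)/32 = π(0.0507⁴ − 0.0310⁴)/32 = 5.580×10^-7 m⁴.
T_max = τ_allow·J/r = 6.59×10^7 × 5.580×10^-7 / 0.0254 = 1451 N·m.
ω = 18.0 rad/s, so P_max = T_max·ω = 2.611×10^4 W.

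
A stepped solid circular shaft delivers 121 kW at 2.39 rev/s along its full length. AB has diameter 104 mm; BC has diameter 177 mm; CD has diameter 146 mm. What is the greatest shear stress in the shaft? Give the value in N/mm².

ω = 2π·2.39 = 15.02 rad/s, so T = P/ω = 121×10³ / 15.02 = 8058 N·m.
Under the same torque, τ_max = 16T/(πd³) is largest where d is smallest — segment AB (d = 104 mm).
τ_max = 16·8058/(π·(0.104)³) = 3.648×10^7 Pa.

36.5 N/mm²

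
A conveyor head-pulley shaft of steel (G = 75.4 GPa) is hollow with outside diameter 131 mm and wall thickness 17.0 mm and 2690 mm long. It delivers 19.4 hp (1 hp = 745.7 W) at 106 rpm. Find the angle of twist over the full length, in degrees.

0.132°

ω = 2π·106/60 = 11.10 rad/s, so T = P/ω = 19.4×745.7 / 11.10 = 1303 N·m.
J = π(d_o⁴ − d_i⁴)/32 = π(0.131⁴ − 0.0970⁴)/32 = 2.022×10^-5 m⁴.
θ = T·L/(G·J) = 1303 × 2.69 / (75.4×10⁹ × 2.022×10^-5) = 2.299×10^-3 rad.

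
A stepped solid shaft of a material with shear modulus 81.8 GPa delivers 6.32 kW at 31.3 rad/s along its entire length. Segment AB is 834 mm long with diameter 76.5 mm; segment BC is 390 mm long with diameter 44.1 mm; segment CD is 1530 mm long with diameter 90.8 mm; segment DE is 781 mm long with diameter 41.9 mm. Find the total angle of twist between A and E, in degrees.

ω = 31.3 rad/s, so T = P/ω = 6.32×10³ / 31.30 = 201.9 N·m.
J_AB = π(0.0765)⁴/32 = 3.36×10^-6 m⁴; J_BC = π(0.0441)⁴/32 = 3.71×10^-7 m⁴; J_CD = π(0.0908)⁴/32 = 6.67×10^-6 m⁴; J_DE = π(0.0419)⁴/32 = 3.03×10^-7 m⁴.
θ = (T/G)·Σ L_i/J_i = (201.9/81.8×10⁹)·(0.834/3.36×10^-6 + 0.390/3.71×10^-7 + 1.53/6.67×10^-6 + 0.781/3.03×10^-7) = 0.01014 rad.

0.581°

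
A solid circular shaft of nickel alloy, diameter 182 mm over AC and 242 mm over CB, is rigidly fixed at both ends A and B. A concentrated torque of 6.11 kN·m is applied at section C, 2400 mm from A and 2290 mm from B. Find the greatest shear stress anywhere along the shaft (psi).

244 psi

Compatibility: T_A·a/J_AC = T_B·b/J_CB with T_A + T_B = T₀.
J_AC = 1.08×10^-4 m⁴, J_CB = 3.37×10^-4 m⁴, so T_A = T₀·(J_AC/a)/((J_AC/a)+(J_CB/b)) = 1429 N·m, T_B = 4681 N·m.
τ in each portion: τ_AC = 1.21×10^6 Pa, τ_CB = 1.68×10^6 Pa; maximum is in CB.
τ_max = T_CB·r/J = 4681·0.121/3.37×10^-4 = 1.682×10^6 Pa.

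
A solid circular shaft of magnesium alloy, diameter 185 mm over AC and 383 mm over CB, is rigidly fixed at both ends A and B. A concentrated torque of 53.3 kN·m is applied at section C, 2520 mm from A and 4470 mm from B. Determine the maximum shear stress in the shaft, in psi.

Compatibility: T_A·a/J_AC = T_B·b/J_CB with T_A + T_B = T₀.
J_AC = 1.15×10^-4 m⁴, J_CB = 2.11×10^-3 m⁴, so T_A = T₀·(J_AC/a)/((J_AC/a)+(J_CB/b)) = 4693 N·m, T_B = 48610 N·m.
τ in each portion: τ_AC = 3.78×10^6 Pa, τ_CB = 4.41×10^6 Pa; maximum is in CB.
τ_max = T_CB·r/J = 48610·0.192/2.11×10^-3 = 4.406×10^6 Pa.

639 psi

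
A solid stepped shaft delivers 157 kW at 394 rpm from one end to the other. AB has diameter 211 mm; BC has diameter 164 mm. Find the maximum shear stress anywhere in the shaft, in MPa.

4.39 MPa

ω = 2π·394/60 = 41.26 rad/s, so T = P/ω = 157×10³ / 41.26 = 3805 N·m.
Under the same torque, τ_max = 16T/(πd³) is largest where d is smallest — segment BC (d = 164 mm).
τ_max = 16·3805/(π·(0.164)³) = 4.394×10^6 Pa.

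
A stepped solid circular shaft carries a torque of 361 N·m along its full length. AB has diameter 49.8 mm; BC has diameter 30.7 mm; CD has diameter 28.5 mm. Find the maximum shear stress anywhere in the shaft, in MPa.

79.4 MPa

Under the same torque, τ_max = 16T/(πd³) is largest where d is smallest — segment CD (d = 28.5 mm).
τ_max = 16·361.0/(π·(0.0285)³) = 7.942×10^7 Pa.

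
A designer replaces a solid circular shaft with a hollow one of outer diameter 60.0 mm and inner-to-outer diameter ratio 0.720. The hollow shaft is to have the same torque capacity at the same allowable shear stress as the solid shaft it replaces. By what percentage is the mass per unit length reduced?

Equal τ_max and T ⇒ the solid shaft needs d_s³ = d_o³(1−k⁴), so d_s = 60.0·(1−0.720⁴)^(1/3) = 54.06 mm.
Area ratio A_h/A_s = d_o²(1−k²)/d_s² = (1−k²)/(1−k⁴)^(2/3) = 0.5933.
Mass saving = 1 − 0.5933 = 40.7 %.

40.7 %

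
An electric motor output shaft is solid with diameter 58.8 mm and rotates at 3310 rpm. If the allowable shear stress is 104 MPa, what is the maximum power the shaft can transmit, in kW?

J = πd⁴/32 = π(0.0588)⁴/32 = 1.174×10^-6 m⁴.
T_max = τ_allow·J/r = 1.04×10^8 × 1.174×10^-6 / 0.0294 = 4151 N·m.
ω = 2π·3310/60 = 346.6 rad/s, so P_max = T_max·ω = 1.439×10^6 W.

1440 kW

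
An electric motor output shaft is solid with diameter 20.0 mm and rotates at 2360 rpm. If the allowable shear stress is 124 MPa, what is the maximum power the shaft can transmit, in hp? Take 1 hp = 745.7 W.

64.6 hp

J = πd⁴/32 = π(0.0200)⁴/32 = 1.571×10^-8 m⁴.
T_max = τ_allow·J/r = 1.24×10^8 × 1.571×10^-8 / 0.0100 = 194.8 N·m.
ω = 2π·2360/60 = 247.1 rad/s, so P_max = T_max·ω = 4.814×10^4 W.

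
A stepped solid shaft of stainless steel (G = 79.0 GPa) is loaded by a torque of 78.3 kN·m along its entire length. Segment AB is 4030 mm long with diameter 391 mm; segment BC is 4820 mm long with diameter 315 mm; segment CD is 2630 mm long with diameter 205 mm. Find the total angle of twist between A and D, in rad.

0.0217 rad

J_AB = π(0.391)⁴/32 = 2.29×10^-3 m⁴; J_BC = π(0.315)⁴/32 = 9.67×10^-4 m⁴; J_CD = π(0.205)⁴/32 = 1.73×10^-4 m⁴.
θ = (T/G)·Σ L_i/J_i = (78300/79.0×10⁹)·(4.03/2.29×10^-3 + 4.82/9.67×10^-4 + 2.63/1.73×10^-4) = 0.02172 rad.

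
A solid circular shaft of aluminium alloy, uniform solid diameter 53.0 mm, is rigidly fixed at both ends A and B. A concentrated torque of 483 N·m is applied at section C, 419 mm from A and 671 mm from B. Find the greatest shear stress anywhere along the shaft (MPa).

With uniform GJ and both ends fixed, compatibility θ_AC = θ_CB gives T_A·a = T_B·b, together with T_A + T_B = T₀.
T_A = T₀·b/(a+b) = 483.0·671/1090 = 297.3 N·m; T_B = 185.7 N·m.
τ in each portion: τ_AC = 1.02×10^7 Pa, τ_CB = 6.35×10^6 Pa; maximum is in AC.
τ_max = T_AC·r/J = 297.3·0.0265/7.75×10^-7 = 1.017×10^7 Pa.

10.2 MPa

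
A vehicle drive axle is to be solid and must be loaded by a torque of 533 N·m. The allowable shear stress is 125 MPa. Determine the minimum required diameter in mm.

For a solid shaft τ_max = 16T/(πd³), so d = (16T/(π τ_allow))^(1/3) = (16·533.0/(π·1.25×10^8))^(1/3) = 0.02790 m.

27.9 mm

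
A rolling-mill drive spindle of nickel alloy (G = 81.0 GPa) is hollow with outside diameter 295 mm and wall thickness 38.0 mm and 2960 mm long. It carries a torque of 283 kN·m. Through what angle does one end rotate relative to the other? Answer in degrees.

1.14°

J = π(d_o⁴ − d_i⁴)/32 = π(0.295⁴ − 0.219⁴)/32 = 5.177×10^-4 m⁴.
θ = T·L/(G·J) = 283000 × 2.96 / (81.0×10⁹ × 5.177×10^-4) = 0.01998 rad.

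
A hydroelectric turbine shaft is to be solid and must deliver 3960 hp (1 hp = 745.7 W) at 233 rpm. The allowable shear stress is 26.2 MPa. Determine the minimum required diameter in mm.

ω = 2π·233/60 = 24.40 rad/s, so T = P/ω = 3960×745.7 / 24.40 = 121000 N·m.
For a solid shaft τ_max = 16T/(πd³), so d = (16T/(π τ_allow))^(1/3) = (16·121000/(π·2.62×10^7))^(1/3) = 0.2865 m.

287 mm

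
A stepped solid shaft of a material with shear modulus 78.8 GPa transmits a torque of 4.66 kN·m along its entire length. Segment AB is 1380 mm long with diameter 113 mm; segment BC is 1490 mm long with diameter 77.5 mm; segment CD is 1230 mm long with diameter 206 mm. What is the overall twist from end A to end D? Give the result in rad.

0.0304 rad

J_AB = π(0.113)⁴/32 = 1.60×10^-5 m⁴; J_BC = π(0.0775)⁴/32 = 3.54×10^-6 m⁴; J_CD = π(0.206)⁴/32 = 1.77×10^-4 m⁴.
θ = (T/G)·Σ L_i/J_i = (4660/78.8×10⁹)·(1.38/1.60×10^-5 + 1.49/3.54×10^-6 + 1.23/1.77×10^-4) = 0.03039 rad.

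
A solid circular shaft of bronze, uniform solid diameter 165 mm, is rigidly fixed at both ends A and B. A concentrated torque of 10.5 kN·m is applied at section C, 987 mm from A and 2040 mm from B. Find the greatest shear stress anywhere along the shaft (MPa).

With uniform GJ and both ends fixed, compatibility θ_AC = θ_CB gives T_A·a = T_B·b, together with T_A + T_B = T₀.
T_A = T₀·b/(a+b) = 10500·2040/3027 = 7076 N·m; T_B = 3424 N·m.
τ in each portion: τ_AC = 8.02×10^6 Pa, τ_CB = 3.88×10^6 Pa; maximum is in AC.
τ_max = T_AC·r/J = 7076·0.0825/7.28×10^-5 = 8.023×10^6 Pa.

8.02 MPa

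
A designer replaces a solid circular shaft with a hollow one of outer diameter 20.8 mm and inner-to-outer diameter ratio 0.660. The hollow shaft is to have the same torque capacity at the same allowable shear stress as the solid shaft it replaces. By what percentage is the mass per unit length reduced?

35.1 %

Equal τ_max and T ⇒ the solid shaft needs d_s³ = d_o³(1−k⁴), so d_s = 20.8·(1−0.660⁴)^(1/3) = 19.39 mm.
Area ratio A_h/A_s = d_o²(1−k²)/d_s² = (1−k²)/(1−k⁴)^(2/3) = 0.6494.
Mass saving = 1 − 0.6494 = 35.1 %.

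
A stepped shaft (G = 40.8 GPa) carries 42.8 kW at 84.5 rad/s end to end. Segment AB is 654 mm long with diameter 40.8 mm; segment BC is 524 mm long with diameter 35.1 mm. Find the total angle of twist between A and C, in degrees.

ω = 84.5 rad/s, so T = P/ω = 42.8×10³ / 84.50 = 506.5 N·m.
J_AB = π(0.0408)⁴/32 = 2.72×10^-7 m⁴; J_BC = π(0.0351)⁴/32 = 1.49×10^-7 m⁴.
θ = (T/G)·Σ L_i/J_i = (506.5/40.8×10⁹)·(0.654/2.72×10^-7 + 0.524/1.49×10^-7) = 0.07350 rad.

4.21°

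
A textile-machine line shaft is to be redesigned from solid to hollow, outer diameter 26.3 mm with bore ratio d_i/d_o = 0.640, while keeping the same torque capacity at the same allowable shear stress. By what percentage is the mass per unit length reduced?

Equal τ_max and T ⇒ the solid shaft needs d_s³ = d_o³(1−k⁴), so d_s = 26.3·(1−0.640⁴)^(1/3) = 24.74 mm.
Area ratio A_h/A_s = d_o²(1−k²)/d_s² = (1−k²)/(1−k⁴)^(2/3) = 0.6673.
Mass saving = 1 − 0.6673 = 33.3 %.

33.3 %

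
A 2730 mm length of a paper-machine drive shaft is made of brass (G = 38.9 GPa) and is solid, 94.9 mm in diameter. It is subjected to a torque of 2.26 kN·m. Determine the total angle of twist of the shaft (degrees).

1.14°

J = πd⁴/32 = π(0.0949)⁴/32 = 7.963×10^-6 m⁴.
θ = T·L/(G·J) = 2260 × 2.73 / (38.9×10⁹ × 7.963×10^-6) = 0.01992 rad.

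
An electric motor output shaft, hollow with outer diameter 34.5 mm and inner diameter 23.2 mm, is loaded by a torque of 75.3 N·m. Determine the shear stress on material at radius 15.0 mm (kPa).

J = π(d_o⁴ − d_i⁴)/32 = π(0.0345⁴ − 0.0232⁴)/32 = 1.106×10^-7 m⁴.
Shear stress varies linearly with radius: τ = T·r/J = 75.30 × 0.0150 / 1.106×10^-7 = 1.021×10^7 Pa.

10200 kPa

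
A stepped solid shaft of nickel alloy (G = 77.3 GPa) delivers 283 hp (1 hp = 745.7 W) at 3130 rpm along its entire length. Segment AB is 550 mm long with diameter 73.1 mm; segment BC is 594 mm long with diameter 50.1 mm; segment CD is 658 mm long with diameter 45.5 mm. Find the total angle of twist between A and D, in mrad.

22.7 mrad

ω = 2π·3130/60 = 327.8 rad/s, so T = P/ω = 283×745.7 / 327.8 = 643.8 N·m.
J_AB = π(0.0731)⁴/32 = 2.80×10^-6 m⁴; J_BC = π(0.0501)⁴/32 = 6.19×10^-7 m⁴; J_CD = π(0.0455)⁴/32 = 4.21×10^-7 m⁴.
θ = (T/G)·Σ L_i/J_i = (643.8/77.3×10⁹)·(0.550/2.80×10^-6 + 0.594/6.19×10^-7 + 0.658/4.21×10^-7) = 0.02266 rad.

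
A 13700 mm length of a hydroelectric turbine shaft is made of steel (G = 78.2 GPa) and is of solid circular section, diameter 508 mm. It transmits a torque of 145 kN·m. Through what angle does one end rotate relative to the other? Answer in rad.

0.00389 rad

J = πd⁴/32 = π(0.508)⁴/32 = 6.538×10^-3 m⁴.
θ = T·L/(G·J) = 145000 × 13.7 / (78.2×10⁹ × 6.538×10^-3) = 3.885×10^-3 rad.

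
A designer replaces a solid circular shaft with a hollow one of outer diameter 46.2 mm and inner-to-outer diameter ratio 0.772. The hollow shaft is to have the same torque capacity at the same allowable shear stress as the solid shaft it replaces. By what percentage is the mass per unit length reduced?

Equal τ_max and T ⇒ the solid shaft needs d_s³ = d_o³(1−k⁴), so d_s = 46.2·(1−0.772⁴)^(1/3) = 39.91 mm.
Area ratio A_h/A_s = d_o²(1−k²)/d_s² = (1−k²)/(1−k⁴)^(2/3) = 0.5413.
Mass saving = 1 − 0.5413 = 45.9 %.

45.9 %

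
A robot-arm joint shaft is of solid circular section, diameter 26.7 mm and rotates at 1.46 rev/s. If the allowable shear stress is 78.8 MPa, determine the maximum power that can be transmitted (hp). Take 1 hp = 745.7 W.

J = πd⁴/32 = π(0.0267)⁴/32 = 4.989×10^-8 m⁴.
T_max = τ_allow·J/r = 7.88×10^7 × 4.989×10^-8 / 0.0133 = 294.5 N·m.
ω = 2π·1.46 = 9.173 rad/s, so P_max = T_max·ω = 2702 W.

3.62 hp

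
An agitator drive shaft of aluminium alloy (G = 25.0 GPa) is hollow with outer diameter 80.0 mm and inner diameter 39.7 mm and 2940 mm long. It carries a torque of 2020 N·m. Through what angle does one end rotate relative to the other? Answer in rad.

0.0629 rad

J = π(d_o⁴ − d_i⁴)/32 = π(0.0800⁴ − 0.0397⁴)/32 = 3.777×10^-6 m⁴.
θ = T·L/(G·J) = 2020 × 2.94 / (25.0×10⁹ × 3.777×10^-6) = 0.06289 rad.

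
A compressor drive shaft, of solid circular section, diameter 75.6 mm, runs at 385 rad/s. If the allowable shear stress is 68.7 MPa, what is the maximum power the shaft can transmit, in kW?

J = πd⁴/32 = π(0.0756)⁴/32 = 3.207×10^-6 m⁴.
T_max = τ_allow·J/r = 6.87×10^7 × 3.207×10^-6 / 0.0378 = 5828 N·m.
ω = 385 rad/s, so P_max = T_max·ω = 2.244×10^6 W.

2240 kW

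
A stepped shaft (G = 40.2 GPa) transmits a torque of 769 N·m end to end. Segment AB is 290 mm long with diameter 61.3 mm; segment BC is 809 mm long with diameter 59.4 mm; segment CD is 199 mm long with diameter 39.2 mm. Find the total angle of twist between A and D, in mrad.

33.1 mrad

J_AB = π(0.0613)⁴/32 = 1.39×10^-6 m⁴; J_BC = π(0.0594)⁴/32 = 1.22×10^-6 m⁴; J_CD = π(0.0392)⁴/32 = 2.32×10^-7 m⁴.
θ = (T/G)·Σ L_i/J_i = (769.0/40.2×10⁹)·(0.290/1.39×10^-6 + 0.809/1.22×10^-6 + 0.199/2.32×10^-7) = 0.03309 rad.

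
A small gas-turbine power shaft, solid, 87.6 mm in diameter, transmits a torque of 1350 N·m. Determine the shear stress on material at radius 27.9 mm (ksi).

0.945 ksi

J = πd⁴/32 = π(0.0876)⁴/32 = 5.781×10^-6 m⁴.
Shear stress varies linearly with radius: τ = T·r/J = 1350 × 0.0279 / 5.781×10^-6 = 6.515×10^6 Pa.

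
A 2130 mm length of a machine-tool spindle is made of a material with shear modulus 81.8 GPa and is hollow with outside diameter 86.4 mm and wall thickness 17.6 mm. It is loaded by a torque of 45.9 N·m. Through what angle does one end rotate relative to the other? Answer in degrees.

J = π(d_o⁴ − d_i⁴)/32 = π(0.0864⁴ − 0.0512⁴)/32 = 4.796×10^-6 m⁴.
θ = T·L/(G·J) = 45.90 × 2.13 / (81.8×10⁹ × 4.796×10^-6) = 2.492×10^-4 rad.

0.0143°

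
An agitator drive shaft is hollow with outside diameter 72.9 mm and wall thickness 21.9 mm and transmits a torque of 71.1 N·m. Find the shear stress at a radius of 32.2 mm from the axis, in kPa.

J = π(d_o⁴ − d_i⁴)/32 = π(0.0729⁴ − 0.0291⁴)/32 = 2.702×10^-6 m⁴.
Shear stress varies linearly with radius: τ = T·r/J = 71.10 × 0.0322 / 2.702×10^-6 = 8.472×10^5 Pa.

847 kPa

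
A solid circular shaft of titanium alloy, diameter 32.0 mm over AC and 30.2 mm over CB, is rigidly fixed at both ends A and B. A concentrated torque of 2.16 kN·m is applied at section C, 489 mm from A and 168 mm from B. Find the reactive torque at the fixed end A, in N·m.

653 N·m

Compatibility: T_A·a/J_AC = T_B·b/J_CB with T_A + T_B = T₀.
J_AC = 1.03×10^-7 m⁴, J_CB = 8.17×10^-8 m⁴, so T_A = T₀·(J_AC/a)/((J_AC/a)+(J_CB/b)) = 652.8 N·m, T_B = 1507 N·m.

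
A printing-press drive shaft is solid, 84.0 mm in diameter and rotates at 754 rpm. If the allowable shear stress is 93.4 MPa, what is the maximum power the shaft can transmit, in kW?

J = πd⁴/32 = π(0.0840)⁴/32 = 4.888×10^-6 m⁴.
T_max = τ_allow·J/r = 9.34×10^7 × 4.888×10^-6 / 0.0420 = 10870 N·m.
ω = 2π·754/60 = 78.96 rad/s, so P_max = T_max·ω = 8.583×10^5 W.

858 kW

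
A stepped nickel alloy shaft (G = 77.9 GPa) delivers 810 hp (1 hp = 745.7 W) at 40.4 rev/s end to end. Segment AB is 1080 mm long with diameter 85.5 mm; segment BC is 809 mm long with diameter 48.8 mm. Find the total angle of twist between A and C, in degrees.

2.90°

ω = 2π·40.4 = 253.8 rad/s, so T = P/ω = 810×745.7 / 253.8 = 2380 N·m.
J_AB = π(0.0855)⁴/32 = 5.25×10^-6 m⁴; J_BC = π(0.0488)⁴/32 = 5.57×10^-7 m⁴.
θ = (T/G)·Σ L_i/J_i = (2380/77.9×10⁹)·(1.08/5.25×10^-6 + 0.809/5.57×10^-7) = 0.05067 rad.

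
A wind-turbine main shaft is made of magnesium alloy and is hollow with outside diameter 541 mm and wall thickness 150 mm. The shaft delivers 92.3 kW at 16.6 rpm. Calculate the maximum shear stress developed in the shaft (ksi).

ω = 2π·16.6/60 = 1.738 rad/s, so T = P/ω = 92.3×10³ / 1.738 = 53100 N·m.
J = π(d_o⁴ − d_i⁴)/32 = π(0.541⁴ − 0.241⁴)/32 = 8.079×10^-3 m⁴.
τ_max = T·r/J = 53100 × 0.271 / 8.079×10^-3 = 1.778×10^6 Pa.

0.258 ksi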